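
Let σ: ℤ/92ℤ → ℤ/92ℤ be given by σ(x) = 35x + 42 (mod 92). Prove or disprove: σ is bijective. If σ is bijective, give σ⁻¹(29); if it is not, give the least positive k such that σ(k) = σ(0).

Recall: injectivity means: for all u, v in the domain, σ(u) = σ(v) implies u = v.
If σ(u) = σ(v), then 35u ≡ 35v (mod 92). Because gcd(35, 92) = 1, we may cancel 35 to get u ≡ v (mod 92).
We now compute 35⁻¹ mod 92 explicitly. Euclid's algorithm: 92 = 2·35 + 22, 35 = 1·22 + 13, 22 = 1·13 + 9, 13 = 1·9 + 4, 9 = 2·4 + 1; back-substituting gives 1 = 71·35 − 27·92, so 35⁻¹ ≡ 71 (mod 92).
For any y ∈ ℤ/92ℤ, x = 71(y − 42) mod 92 satisfies σ(x) = 35·71(y − 42) + 42 ≡ y (since 35·71 ≡ 1 mod 92). So every y has a preimage.
Thus σ is bijective.
Since σ is bijective, we compute σ⁻¹(29): solve 35x + 42 ≡ 29 (mod 92), i.e. 35x ≡ 79 (mod 92).
Multiplying by 35⁻¹ = 71 gives x ≡ 71·79 = 5609 = 60·92 + 89 ≡ 89 (mod 92).
Check: σ(89) = 35·89 + 42 = 3157 = 34·92 + 29 ≡ 29 (mod 92).

89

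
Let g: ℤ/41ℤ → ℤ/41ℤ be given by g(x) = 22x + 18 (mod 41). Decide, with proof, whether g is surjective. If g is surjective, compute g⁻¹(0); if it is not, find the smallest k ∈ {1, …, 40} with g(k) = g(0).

29

Recall that surjectivity means every element of the codomain has a preimage under g.
Since gcd(22, 41) = 1, 22 is invertible modulo 41. Euclid's algorithm: 41 = 1·22 + 19, 22 = 1·19 + 3, 19 = 6·3 + 1; back-substituting gives 1 = 28·22 − 15·41, so 22⁻¹ ≡ 28 (mod 41).
Then y ↦ 28(y − 18) is a two-sided inverse to g, so every y ∈ ℤ/41ℤ has a preimage.
Thus g is surjective.
Since g is surjective, we find g⁻¹(0): we need 22x ≡ 0 − 18 ≡ 23 (mod 41). Using 22⁻¹ = 28: x ≡ 28·23 = 644 = 15·41 + 29, so x = 29.
Check: g(29) = 22·29 + 18 = 656 = 16·41 + 0 ≡ 0 (mod 41).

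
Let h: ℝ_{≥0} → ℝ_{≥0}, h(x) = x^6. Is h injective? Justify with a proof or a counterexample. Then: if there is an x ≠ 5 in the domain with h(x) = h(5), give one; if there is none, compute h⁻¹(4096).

On ℝ_{≥0}, x ↦ x^6 is strictly increasing, so h(u) = h(v) forces u = v. So h is injective.
Since x ↦ x^6 is strictly increasing on ℝ_{≥0}, it is injective there, so no x ≠ 5 in the domain has h(x) = h(5). We therefore compute h⁻¹(4096) = 4096^{1/6} = 4 (indeed 4^6 = 4096).

4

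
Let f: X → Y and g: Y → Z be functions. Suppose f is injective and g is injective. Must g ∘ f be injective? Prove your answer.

Suppose (g ∘ f)(x_1) = (g ∘ f)(x_2), i.e. g(f(x_1)) = g(f(x_2)).
Since g is injective, f(x_1) = f(x_2). Since f is injective, x_1 = x_2. Therefore g ∘ f is injective.

injective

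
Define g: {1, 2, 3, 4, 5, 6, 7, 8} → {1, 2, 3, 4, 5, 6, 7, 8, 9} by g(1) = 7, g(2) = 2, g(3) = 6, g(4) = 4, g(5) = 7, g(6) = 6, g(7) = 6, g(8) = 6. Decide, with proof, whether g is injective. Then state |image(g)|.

4

g(1) = 7 = g(5) with 1 ≠ 5, so g is not injective.
The image of g is {2, 4, 6, 7}, which has 4 elements.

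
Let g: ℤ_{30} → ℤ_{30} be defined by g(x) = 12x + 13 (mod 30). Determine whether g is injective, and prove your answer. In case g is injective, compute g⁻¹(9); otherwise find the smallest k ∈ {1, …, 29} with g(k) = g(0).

5

We have gcd(12, 30) = 6 > 1. Taking u = 0 and v = 5: g(0) = 13 and g(5) = 12·5 + 13 = 73 ≡ 13 (mod 30).
So g(0) = g(5) while 0 ≠ 5, therefore g is not injective.
Since g is not injective, we find the least positive k with g(k) = g(0): this means 12k ≡ 0 (mod 30), i.e. 30 ∣ 12k. Since gcd(12, 30) = 6, dividing through by 6 this holds exactly when 5 ∣ 2k, and as gcd(2, 5) = 1, exactly when 5 ∣ k.
The smallest positive such k is 5.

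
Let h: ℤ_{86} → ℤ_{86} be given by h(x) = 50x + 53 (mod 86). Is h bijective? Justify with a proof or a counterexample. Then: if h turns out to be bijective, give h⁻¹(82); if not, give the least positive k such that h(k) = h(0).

We have gcd(50, 86) = 2 > 1. Taking u = 0 and v = 43: h(0) = 53 and h(43) = 50·43 + 53 = 2203 ≡ 53 (mod 86).
So h(0) = h(43) while 0 ≠ 43, thus h is not injective, hence not bijective.
Since h is not bijective, we find the least positive k with h(k) = h(0): this means 50k ≡ 0 (mod 86), i.e. 86 ∣ 50k. Since gcd(50, 86) = 2, dividing through by 2 this holds exactly when 43 ∣ 25k, and as gcd(25, 43) = 1, exactly when 43 ∣ k.
The smallest positive such k is 43.

43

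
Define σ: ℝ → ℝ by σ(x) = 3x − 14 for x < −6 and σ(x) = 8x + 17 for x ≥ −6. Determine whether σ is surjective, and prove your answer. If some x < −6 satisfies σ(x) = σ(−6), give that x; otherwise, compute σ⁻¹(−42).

-28/3

Both pieces are strictly increasing (slopes 3 and 8), so each is injective on its own interval.
The left piece maps (−∞, −6) onto (−∞, −32); the right piece maps [−6, ∞) onto [−31, ∞).
The union (−∞, −32) ∪ [−31, ∞) omits the interval between −32 and −31; in particular −32 has no preimage. So σ is not surjective.
Because the two images are disjoint, no x < −6 has σ(x) = σ(−6), so we compute σ⁻¹(−42): −42 lies in (−∞, −32), so solve 3x − 14 = −42: x = (−42 + 14)/3 = −28/3.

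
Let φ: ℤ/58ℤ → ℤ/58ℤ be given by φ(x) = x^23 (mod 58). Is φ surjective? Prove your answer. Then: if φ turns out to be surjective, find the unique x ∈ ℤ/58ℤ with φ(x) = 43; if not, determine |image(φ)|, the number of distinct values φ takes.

Computing x^23 mod 58 for each x (by repeated squaring, reducing mod 58 at every step), the values φ(0), φ(1), …, φ(57) are: 0, 1, 10, 37, 42, 33, 22, 49, 14, 35, 40, 27, 46, 5, 26, 3, 24, 41, 2, 47, 52, 15, 38, 7, 54, 45, 50, 19, 28, 29, 30, 39, 8, 13, 4, 51, 20, 43, 6, 11, 56, 17, 34, 55, 32, 53, 12, 31, 18, 23, 44, 9, 36, 25, 16, 21, 48, 57.
Every element of ℤ/58ℤ appears exactly once in this list, so φ is a bijection, and in particular surjective.
Since φ is surjective, we read off the preimage of 43 from the same table: φ(37) = 43, so φ⁻¹(43) = 37.

37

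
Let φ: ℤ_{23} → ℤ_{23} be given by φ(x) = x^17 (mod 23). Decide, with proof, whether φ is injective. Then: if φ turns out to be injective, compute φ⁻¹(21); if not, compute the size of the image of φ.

Since 23 is prime, the nonzero elements of ℤ_{23} form a cyclic group of order 22.
As gcd(17, 22) = 1, raising to the 17th power is a bijection on this group: if x_1^17 ≡ x_2^17 then (x_1x_2^{−1})^17 = 1, and the only element of order dividing gcd(17, 22) = 1 is 1, so x_1 = x_2.
With φ(0) = 0 this makes φ injective on all of ℤ_{23}, hence bijective (finite equal-size domain and codomain). In particular φ is injective.
Since φ is injective, we find the preimage of 21. The inverse of x ↦ x^17 on (ℤ_{23})^× is x ↦ x^13, because 17·13 = 221 = 10·22 + 1 ≡ 1 (mod 22) and x^{22} = 1 for x ≠ 0 (Fermat). So φ⁻¹(21) = 21^13 mod 23.
Repeated squaring mod 23: 21^1 ≡ 21, 21^2 ≡ 21² = 441 ≡ 4, 21^4 ≡ 4² = 16, 21^8 ≡ 16² = 256 ≡ 3. Since 13 = 8 + 4 + 1, 21^13 ≡ 3·16·21: 3·16 = 48 ≡ 2, then 2·21 = 42 ≡ 19. So 21^13 ≡ 19 (mod 23).
Hence φ⁻¹(21) = 19.

19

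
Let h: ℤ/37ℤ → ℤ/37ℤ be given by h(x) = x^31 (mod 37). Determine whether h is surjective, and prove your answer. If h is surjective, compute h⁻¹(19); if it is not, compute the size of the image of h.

24

Since 37 is prime, the nonzero elements of ℤ/37ℤ form a cyclic group of order 36.
As gcd(31, 36) = 1, raising to the 31st power is a bijection on this group: if a^31 ≡ b^31 then (ab^{−1})^31 = 1, and the only element of order dividing gcd(31, 36) = 1 is 1, so a = b.
With h(0) = 0 this makes h injective on all of ℤ/37ℤ, hence bijective (finite equal-size domain and codomain). In particular h is surjective.
Since h is surjective, we find the preimage of 19. The inverse of x ↦ x^31 on (ℤ/37ℤ)^× is x ↦ x^7, because 31·7 = 217 = 6·36 + 1 ≡ 1 (mod 36) and x^{36} = 1 for x ≠ 0 (Fermat). So h⁻¹(19) = 19^7 mod 37.
Repeated squaring mod 37: 19^1 ≡ 19, 19^2 ≡ 19² = 361 ≡ 28, 19^4 ≡ 28² = 784 ≡ 7. Since 7 = 4 + 2 + 1, 19^7 ≡ 7·28·19: 7·28 = 196 ≡ 11, then 11·19 = 209 ≡ 24. So 19^7 ≡ 24 (mod 37).
Hence h⁻¹(19) = 24.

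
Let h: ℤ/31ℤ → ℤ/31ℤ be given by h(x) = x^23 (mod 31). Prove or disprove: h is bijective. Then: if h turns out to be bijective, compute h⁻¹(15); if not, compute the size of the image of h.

Since 31 is prime, the nonzero elements of ℤ/31ℤ form a cyclic group of order 30.
As gcd(23, 30) = 1, raising to the 23rd power is a bijection on this group: if x_1^23 ≡ x_2^23 then (x_1x_2^{−1})^23 = 1, and the only element of order dividing gcd(23, 30) = 1 is 1, so x_1 = x_2.
With h(0) = 0 this makes h injective on all of ℤ/31ℤ, hence bijective (finite equal-size domain and codomain). In particular h is bijective.
Since h is bijective, we find the preimage of 15. The inverse of x ↦ x^23 on (ℤ/31ℤ)^× is x ↦ x^17, because 23·17 = 391 = 13·30 + 1 ≡ 1 (mod 30) and x^{30} = 1 for x ≠ 0 (Fermat). So h⁻¹(15) = 15^17 mod 31.
Repeated squaring mod 31: 15^1 ≡ 15, 15^2 ≡ 15² = 225 ≡ 8, 15^4 ≡ 8² = 64 ≡ 2, 15^8 ≡ 2² = 4, 15^16 ≡ 4² = 16. Since 17 = 16 + 1, 15^17 ≡ 16·15: 16·15 = 240 ≡ 23. So 15^17 ≡ 23 (mod 31).
Hence h⁻¹(15) = 23.

23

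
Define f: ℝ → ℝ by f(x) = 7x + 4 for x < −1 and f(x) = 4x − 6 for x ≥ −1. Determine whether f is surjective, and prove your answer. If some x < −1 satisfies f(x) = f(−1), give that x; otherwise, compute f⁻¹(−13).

-2

Both pieces are strictly increasing (slopes 7 and 4), so each is injective on its own interval.
The left piece maps (−∞, −1) onto (−∞, −3); the right piece maps [−1, ∞) onto [−10, ∞).
The union (−∞, −3) ∪ [−10, ∞) covers ℝ, so f is surjective.
For the follow-up: the images overlap, so an x < −1 with f(x) = f(−1) exists. f(−1) = −10; solving 7x + 4 = −10 for x < −1 gives x = (−10 − 4)/7 = −2.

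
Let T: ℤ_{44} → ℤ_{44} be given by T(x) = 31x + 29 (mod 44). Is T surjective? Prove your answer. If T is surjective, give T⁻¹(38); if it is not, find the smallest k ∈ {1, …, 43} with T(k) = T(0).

Since gcd(31, 44) = 1, 31 is invertible modulo 44. Euclid's algorithm: 44 = 1·31 + 13, 31 = 2·13 + 5, 13 = 2·5 + 3, 5 = 1·3 + 2, 3 = 1·2 + 1; back-substituting gives 1 = 27·31 − 19·44, so 31⁻¹ ≡ 27 (mod 44).
Then y ↦ 27(y − 29) is a two-sided inverse to T, so every y ∈ ℤ_{44} has a preimage.
So T is surjective.
Since T is surjective, we compute T⁻¹(38): solve 31x + 29 ≡ 38 (mod 44), i.e. 31x ≡ 9 (mod 44).
Multiplying by 31⁻¹ = 27 gives x ≡ 27·9 = 243 = 5·44 + 23 ≡ 23 (mod 44).
Check: T(23) = 31·23 + 29 = 742 = 16·44 + 38 ≡ 38 (mod 44).

23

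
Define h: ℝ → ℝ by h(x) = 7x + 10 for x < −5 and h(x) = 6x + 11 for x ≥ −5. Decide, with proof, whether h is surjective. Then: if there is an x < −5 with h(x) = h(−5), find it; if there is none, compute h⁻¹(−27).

Both pieces are strictly increasing (slopes 7 and 6), so each is injective on its own interval.
The left piece maps (−∞, −5) onto (−∞, −25); the right piece maps [−5, ∞) onto [−19, ∞).
The union (−∞, −25) ∪ [−19, ∞) omits the interval between −25 and −19; in particular −25 has no preimage. So h is not surjective.
Because the two images are disjoint, no x < −5 has h(x) = h(−5), so we compute h⁻¹(−27): −27 lies in (−∞, −25), so solve 7x + 10 = −27: x = (−27 − 10)/7 = −37/7.

-37/7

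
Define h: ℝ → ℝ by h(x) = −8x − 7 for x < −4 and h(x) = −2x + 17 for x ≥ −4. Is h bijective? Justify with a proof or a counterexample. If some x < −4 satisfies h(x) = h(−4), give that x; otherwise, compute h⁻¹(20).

-3/2

Both pieces are strictly decreasing (slopes −8 and −2), so each is injective on its own interval.
The left piece maps (−∞, −4) onto (25, ∞); the right piece maps [−4, ∞) onto (−∞, 25].
Since 25 = 25, the images partition ℝ: h is injective and surjective, hence bijective.
Because the two images are disjoint, no x < −4 has h(x) = h(−4), so we compute h⁻¹(20): 20 lies in (−∞, 25], so solve −2x + 17 = 20: x = (20 − 17)/(−2) = −3/2.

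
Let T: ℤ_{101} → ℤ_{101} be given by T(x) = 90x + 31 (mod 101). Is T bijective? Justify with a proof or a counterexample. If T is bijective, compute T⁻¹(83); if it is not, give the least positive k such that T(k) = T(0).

If T(s) = T(t), then 90s ≡ 90t (mod 101). Because gcd(90, 101) = 1, we may cancel 90 to get s ≡ t (mod 101).
We now compute 90⁻¹ mod 101 explicitly. Euclid's algorithm: 101 = 1·90 + 11, 90 = 8·11 + 2, 11 = 5·2 + 1; back-substituting gives 1 = 55·90 − 49·101, so 90⁻¹ ≡ 55 (mod 101).
For any y ∈ ℤ_{101}, x = 55(y − 31) mod 101 satisfies T(x) = 90·55(y − 31) + 31 ≡ y (since 90·55 ≡ 1 mod 101). So every y has a preimage.
So T is bijective.
Since T is bijective, we find T⁻¹(83): we need 90x ≡ 83 − 31 ≡ 52 (mod 101). Using 90⁻¹ = 55: x ≡ 55·52 = 2860 = 28·101 + 32, so x = 32.
Check: T(32) = 90·32 + 31 = 2911 = 28·101 + 83 ≡ 83 (mod 101).

32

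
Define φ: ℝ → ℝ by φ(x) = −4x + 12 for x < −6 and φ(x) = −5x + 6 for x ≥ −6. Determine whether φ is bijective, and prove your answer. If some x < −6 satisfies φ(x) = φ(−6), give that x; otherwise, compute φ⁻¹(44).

-8

Both pieces are strictly decreasing (slopes −4 and −5), so each is injective on its own interval.
The left piece maps (−∞, −6) onto (36, ∞); the right piece maps [−6, ∞) onto (−∞, 36].
Since 36 = 36, the images partition ℝ: φ is injective and surjective, hence bijective.
Because the two images are disjoint, no x < −6 has φ(x) = φ(−6), so we compute φ⁻¹(44): 44 lies in (36, ∞), so solve −4x + 12 = 44: x = (44 − 12)/(−4) = −8.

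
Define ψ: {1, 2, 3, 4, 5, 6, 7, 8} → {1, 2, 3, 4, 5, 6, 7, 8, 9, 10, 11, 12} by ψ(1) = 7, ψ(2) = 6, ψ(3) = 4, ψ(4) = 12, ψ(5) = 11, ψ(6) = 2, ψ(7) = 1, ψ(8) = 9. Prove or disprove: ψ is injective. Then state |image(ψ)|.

The values ψ(1), …, ψ(8) are 7, 6, 4, 12, 11, 2, 1, 9 — all distinct.
So ψ(s) = ψ(t) only when s = t, and ψ is injective.
The image of ψ is {1, 2, 4, 6, 7, 9, 11, 12}, which has 8 elements.

8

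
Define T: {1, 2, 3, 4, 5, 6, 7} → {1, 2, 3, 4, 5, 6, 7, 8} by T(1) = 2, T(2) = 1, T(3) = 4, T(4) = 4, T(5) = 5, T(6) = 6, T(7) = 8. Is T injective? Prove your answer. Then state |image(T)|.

T(3) = 4 = T(4) with 3 ≠ 4, so T is not injective.
The image of T is {1, 2, 4, 5, 6, 8}, which has 6 elements.

6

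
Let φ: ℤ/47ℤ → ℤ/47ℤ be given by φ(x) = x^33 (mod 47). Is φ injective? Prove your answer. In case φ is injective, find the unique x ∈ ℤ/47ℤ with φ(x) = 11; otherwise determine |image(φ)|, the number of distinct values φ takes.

Since 47 is prime, the nonzero elements of ℤ/47ℤ form a cyclic group of order 46.
As gcd(33, 46) = 1, raising to the 33rd power is a bijection on this group: if s^33 ≡ t^33 then (st^{−1})^33 = 1, and the only element of order dividing gcd(33, 46) = 1 is 1, so s = t.
With φ(0) = 0 this makes φ injective on all of ℤ/47ℤ, hence bijective (finite equal-size domain and codomain). In particular φ is injective.
Since φ is injective, we find the preimage of 11. The inverse of x ↦ x^33 on (ℤ/47ℤ)^× is x ↦ x^7, because 33·7 = 231 = 5·46 + 1 ≡ 1 (mod 46) and x^{46} = 1 for x ≠ 0 (Fermat). So φ⁻¹(11) = 11^7 mod 47.
Repeated squaring mod 47: 11^1 ≡ 11, 11^2 ≡ 11² = 121 ≡ 27, 11^4 ≡ 27² = 729 ≡ 24. Since 7 = 4 + 2 + 1, 11^7 ≡ 24·27·11: 24·27 = 648 ≡ 37, then 37·11 = 407 ≡ 31. So 11^7 ≡ 31 (mod 47).
Hence φ⁻¹(11) = 31.

31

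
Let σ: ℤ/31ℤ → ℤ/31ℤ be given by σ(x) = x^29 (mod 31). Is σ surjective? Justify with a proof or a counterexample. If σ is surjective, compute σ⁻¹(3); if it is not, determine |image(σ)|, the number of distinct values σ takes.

21

Since 31 is prime, the nonzero elements of ℤ/31ℤ form a cyclic group of order 30.
As gcd(29, 30) = 1, raising to the 29th power is a bijection on this group: if u^29 ≡ v^29 then (uv^{−1})^29 = 1, and the only element of order dividing gcd(29, 30) = 1 is 1, so u = v.
With σ(0) = 0 this makes σ injective on all of ℤ/31ℤ, hence bijective (finite equal-size domain and codomain). In particular σ is surjective.
Since σ is surjective, we find the preimage of 3. The inverse of x ↦ x^29 on (ℤ/31ℤ)^× is x ↦ x^29, because 29·29 = 841 = 28·30 + 1 ≡ 1 (mod 30) and x^{30} = 1 for x ≠ 0 (Fermat). So σ⁻¹(3) = 3^29 mod 31.
Repeated squaring mod 31: 3^1 ≡ 3, 3^2 ≡ 3² = 9, 3^4 ≡ 9² = 81 ≡ 19, 3^8 ≡ 19² = 361 ≡ 20, 3^16 ≡ 20² = 400 ≡ 28. Since 29 = 16 + 8 + 4 + 1, 3^29 ≡ 28·20·19·3: 28·20 = 560 ≡ 2, then 2·19 = 38 ≡ 7, then 7·3 = 21. So 3^29 ≡ 21 (mod 31).
Hence σ⁻¹(3) = 21.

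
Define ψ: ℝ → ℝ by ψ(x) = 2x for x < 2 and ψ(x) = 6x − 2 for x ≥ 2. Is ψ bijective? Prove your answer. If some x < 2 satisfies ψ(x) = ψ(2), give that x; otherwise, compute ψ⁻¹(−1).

Both pieces are strictly increasing (slopes 2 and 6), so each is injective on its own interval.
The left piece maps (−∞, 2) onto (−∞, 4); the right piece maps [2, ∞) onto [10, ∞).
The images leave a gap (4 has no preimage), so ψ is not surjective, hence not bijective.
Because the two images are disjoint, no x < 2 has ψ(x) = ψ(2), so we compute ψ⁻¹(−1): −1 lies in (−∞, 4), so solve 2x = −1: x = (−1 − 0)/2 = −1/2.

-1/2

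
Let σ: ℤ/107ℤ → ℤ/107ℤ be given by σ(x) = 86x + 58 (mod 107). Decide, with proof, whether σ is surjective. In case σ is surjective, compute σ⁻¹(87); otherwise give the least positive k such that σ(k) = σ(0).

19

Recall: surjectivity means every element of the codomain has a preimage under σ.
Since gcd(86, 107) = 1, 86 is invertible modulo 107. Euclid's algorithm: 107 = 1·86 + 21, 86 = 4·21 + 2, 21 = 10·2 + 1; back-substituting gives 1 = 56·86 − 45·107, so 86⁻¹ ≡ 56 (mod 107).
Then y ↦ 56(y − 58) is a two-sided inverse to σ, so every y ∈ ℤ/107ℤ has a preimage.
Thus σ is surjective.
Since σ is surjective, we find σ⁻¹(87): we need 86x ≡ 87 − 58 ≡ 29 (mod 107). Using 86⁻¹ = 56: x ≡ 56·29 = 1624 = 15·107 + 19, so x = 19.
Check: σ(19) = 86·19 + 58 = 1692 = 15·107 + 87 ≡ 87 (mod 107).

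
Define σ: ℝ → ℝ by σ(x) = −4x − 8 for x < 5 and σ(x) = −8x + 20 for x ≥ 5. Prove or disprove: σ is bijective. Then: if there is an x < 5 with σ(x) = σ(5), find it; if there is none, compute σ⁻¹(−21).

3

Both pieces are strictly decreasing (slopes −4 and −8), so each is injective on its own interval.
The left piece maps (−∞, 5) onto (−28, ∞); the right piece maps [5, ∞) onto (−∞, −20].
These images overlap. In particular σ(5) = −20 (right piece), and solving −4x − 8 = −20 on the left piece gives x = 3 < 5.
So σ(3) = σ(5) with 3 ≠ 5, and σ is not injective, hence not bijective. This x = 3 is the requested value below 5.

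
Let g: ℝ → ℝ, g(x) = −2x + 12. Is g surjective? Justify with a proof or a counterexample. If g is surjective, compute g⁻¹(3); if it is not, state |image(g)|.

For any y ∈ ℝ, x = (y − 12)/(−2) satisfies g(x) = y.
Thus g is surjective.
Since g is surjective, we compute g⁻¹(3) = (3 − 12)/(−2) = 9/2.

9/2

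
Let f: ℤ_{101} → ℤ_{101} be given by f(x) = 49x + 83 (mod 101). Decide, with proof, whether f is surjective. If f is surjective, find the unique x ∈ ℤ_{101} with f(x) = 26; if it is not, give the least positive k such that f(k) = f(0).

38

Recall that surjectivity means every element of the codomain has a preimage under f.
Since gcd(49, 101) = 1, 49 is invertible modulo 101. Euclid's algorithm: 101 = 2·49 + 3, 49 = 16·3 + 1; back-substituting gives 1 = 33·49 − 16·101, so 49⁻¹ ≡ 33 (mod 101).
Then y ↦ 33(y − 83) is a two-sided inverse to f, so every y ∈ ℤ_{101} has a preimage.
Therefore f is surjective.
Since f is surjective, we compute f⁻¹(26): solve 49x + 83 ≡ 26 (mod 101), i.e. 49x ≡ 44 (mod 101).
Multiplying by 49⁻¹ = 33 gives x ≡ 33·44 = 1452 = 14·101 + 38 ≡ 38 (mod 101).
Check: f(38) = 49·38 + 83 = 1945 = 19·101 + 26 ≡ 26 (mod 101).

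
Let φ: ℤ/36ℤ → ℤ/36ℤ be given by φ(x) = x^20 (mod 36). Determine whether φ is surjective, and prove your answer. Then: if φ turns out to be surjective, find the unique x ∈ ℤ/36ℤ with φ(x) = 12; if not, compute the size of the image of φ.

8

φ(0) = 0^20 = 0.
φ(6): Repeated squaring mod 36: 6^1 ≡ 6, 6^2 ≡ 6² = 36 ≡ 0, 6^4 ≡ 0² = 0, 6^8 ≡ 0² = 0, 6^16 ≡ 0² = 0. Since 20 = 16 + 4, 6^20 ≡ 0·0: 0·0 = 0. So 6^20 ≡ 0 (mod 36).
So φ(0) = φ(6) = 0 while 0 ≠ 6, so φ is not injective.
A non-injective map from the 36-element set ℤ/36ℤ to itself takes at most 35 distinct values, so it cannot be surjective. Therefore φ is not surjective.
Since φ is not surjective, we determine |image(φ)|. Computing x^20 mod 36 for each x (by repeated squaring, reducing mod 36 at every step), the values φ(0), φ(1), …, φ(35) are: 0, 1, 4, 9, 16, 25, 0, 13, 28, 9, 28, 13, 0, 25, 16, 9, 4, 1, 0, 1, 4, 9, 16, 25, 0, 13, 28, 9, 28, 13, 0, 25, 16, 9, 4, 1.
The distinct values are {0, 1, 4, 9, 13, 16, 25, 28}; there are 8 of them.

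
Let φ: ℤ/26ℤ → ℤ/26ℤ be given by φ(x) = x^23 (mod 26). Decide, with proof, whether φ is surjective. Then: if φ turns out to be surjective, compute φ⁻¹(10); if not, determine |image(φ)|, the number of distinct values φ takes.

Computing x^23 mod 26 for each x (by repeated squaring, reducing mod 26 at every step), the values φ(0), φ(1), …, φ(25) are: 0, 1, 20, 9, 10, 21, 24, 15, 18, 3, 4, 19, 12, 13, 14, 7, 22, 23, 8, 11, 2, 5, 16, 17, 6, 25.
Every element of ℤ/26ℤ appears exactly once in this list, so φ is a bijection, and in particular surjective.
Since φ is surjective, we read off the preimage of 10 from the same table: φ(4) = 10, so φ⁻¹(10) = 4.

4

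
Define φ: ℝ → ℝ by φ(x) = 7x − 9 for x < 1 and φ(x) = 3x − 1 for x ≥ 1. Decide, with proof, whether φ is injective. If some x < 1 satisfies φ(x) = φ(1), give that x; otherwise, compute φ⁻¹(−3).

Both pieces are strictly increasing (slopes 7 and 3), so each is injective on its own interval.
The left piece maps (−∞, 1) onto (−∞, −2); the right piece maps [1, ∞) onto [2, ∞).
These images are disjoint, so no value is attained by both pieces. Therefore φ is injective.
Because the two images are disjoint, no x < 1 has φ(x) = φ(1), so we compute φ⁻¹(−3): −3 lies in (−∞, −2), so solve 7x − 9 = −3: x = (−3 + 9)/7 = 6/7.

6/7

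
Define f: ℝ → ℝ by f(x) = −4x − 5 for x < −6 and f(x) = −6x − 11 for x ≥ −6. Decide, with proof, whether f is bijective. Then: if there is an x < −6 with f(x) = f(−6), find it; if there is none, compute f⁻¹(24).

-15/2

Both pieces are strictly decreasing (slopes −4 and −6), so each is injective on its own interval.
The left piece maps (−∞, −6) onto (19, ∞); the right piece maps [−6, ∞) onto (−∞, 25].
These images overlap. In particular f(−6) = 25 (right piece), and solving −4x − 5 = 25 on the left piece gives x = −15/2 < −6.
So f(−15/2) = f(−6) with −15/2 ≠ −6, and f is not injective, hence not bijective. This x = −15/2 is the requested value below −6.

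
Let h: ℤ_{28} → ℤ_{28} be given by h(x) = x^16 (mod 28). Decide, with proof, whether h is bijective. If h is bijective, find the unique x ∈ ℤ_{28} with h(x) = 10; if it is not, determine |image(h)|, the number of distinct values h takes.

8

h(6): Repeated squaring mod 28: 6^1 ≡ 6, 6^2 ≡ 6² = 36 ≡ 8, 6^4 ≡ 8² = 64 ≡ 8, 6^8 ≡ 8² = 64 ≡ 8, 6^16 ≡ 8² = 64 ≡ 8. So 6^16 ≡ 8 (mod 28).
h(8): Repeated squaring mod 28: 8^1 ≡ 8, 8^2 ≡ 8² = 64 ≡ 8, 8^4 ≡ 8² = 64 ≡ 8, 8^8 ≡ 8² = 64 ≡ 8, 8^16 ≡ 8² = 64 ≡ 8. So 8^16 ≡ 8 (mod 28).
So h(6) = h(8) = 8 while 6 ≠ 8, hence h is not injective, hence not bijective.
Since h is not bijective, we determine |image(h)|. Computing x^16 mod 28 for each x (by repeated squaring, reducing mod 28 at every step), the values h(0), h(1), …, h(27) are: 0, 1, 16, 25, 4, 9, 8, 21, 8, 9, 4, 25, 16, 1, 0, 1, 16, 25, 4, 9, 8, 21, 8, 9, 4, 25, 16, 1.
The distinct values are {0, 1, 4, 8, 9, 16, 21, 25}; there are 8 of them.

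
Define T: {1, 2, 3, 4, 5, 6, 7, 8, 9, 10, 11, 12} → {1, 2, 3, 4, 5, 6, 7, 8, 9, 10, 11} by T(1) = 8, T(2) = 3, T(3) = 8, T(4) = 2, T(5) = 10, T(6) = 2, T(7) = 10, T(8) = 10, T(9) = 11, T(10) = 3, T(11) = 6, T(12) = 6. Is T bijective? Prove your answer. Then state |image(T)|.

T(1) = 8 = T(3) with 1 ≠ 3, so T is not injective, hence not bijective.
The image of T is {2, 3, 6, 8, 10, 11}, which has 6 elements.

6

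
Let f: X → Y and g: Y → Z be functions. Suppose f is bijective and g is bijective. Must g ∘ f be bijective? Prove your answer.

bijective

Injectivity: if g(f(x_1)) = g(f(x_2)) then f(x_1) = f(x_2) (g injective) so x_1 = x_2 (f injective).
Surjectivity: for c ∈ Z pick b with g(b) = c, then a with f(a) = b; then (g ∘ f)(a) = c.
Thus g ∘ f is bijective.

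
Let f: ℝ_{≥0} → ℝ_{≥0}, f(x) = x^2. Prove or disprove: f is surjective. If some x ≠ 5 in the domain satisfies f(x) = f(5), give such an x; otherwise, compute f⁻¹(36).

For any y ∈ ℝ_{≥0}, x = y^{1/2} ∈ ℝ_{≥0} gives f(x) = y, so f is surjective.
Since x ↦ x^2 is strictly increasing on ℝ_{≥0}, it is injective there, so no x ≠ 5 in the domain has f(x) = f(5). We therefore compute f⁻¹(36) = 36^{1/2} = 6 (indeed 6^2 = 36).

6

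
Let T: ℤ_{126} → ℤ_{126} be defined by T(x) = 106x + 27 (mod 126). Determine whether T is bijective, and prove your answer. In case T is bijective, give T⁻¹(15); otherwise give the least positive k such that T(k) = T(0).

Recall: T is injective when T(x_1) = T(x_2) forces x_1 = x_2.
We have gcd(106, 126) = 2 > 1. Taking x_1 = 0 and x_2 = 63: T(0) = 27 and T(63) = 106·63 + 27 = 6705 ≡ 27 (mod 126).
So T(0) = T(63) while 0 ≠ 63, therefore T is not injective, hence not bijective.
Since T is not bijective, we find the least positive k with T(k) = T(0): this means 106k ≡ 0 (mod 126), i.e. 126 ∣ 106k. Since gcd(106, 126) = 2, dividing through by 2 this holds exactly when 63 ∣ 53k, and as gcd(53, 63) = 1, exactly when 63 ∣ k.
The smallest positive such k is 63.

63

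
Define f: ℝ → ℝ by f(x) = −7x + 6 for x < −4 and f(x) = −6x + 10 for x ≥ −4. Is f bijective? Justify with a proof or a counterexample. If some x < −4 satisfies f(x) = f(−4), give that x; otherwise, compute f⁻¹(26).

-8/3

Both pieces are strictly decreasing (slopes −7 and −6), so each is injective on its own interval.
The left piece maps (−∞, −4) onto (34, ∞); the right piece maps [−4, ∞) onto (−∞, 34].
Since 34 = 34, the images partition ℝ: f is injective and surjective, hence bijective.
Because the two images are disjoint, no x < −4 has f(x) = f(−4), so we compute f⁻¹(26): 26 lies in (−∞, 34], so solve −6x + 10 = 26: x = (26 − 10)/(−6) = −8/3.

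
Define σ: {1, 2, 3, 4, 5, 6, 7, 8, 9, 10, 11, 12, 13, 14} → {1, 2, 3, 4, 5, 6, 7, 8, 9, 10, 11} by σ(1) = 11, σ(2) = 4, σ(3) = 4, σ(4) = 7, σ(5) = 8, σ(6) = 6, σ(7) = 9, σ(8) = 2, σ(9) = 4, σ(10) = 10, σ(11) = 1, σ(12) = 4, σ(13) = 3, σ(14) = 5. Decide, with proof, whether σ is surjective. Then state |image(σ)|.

Every element of the codomain has a preimage: 1 = σ(11), 2 = σ(8), 3 = σ(13), 4 = σ(2), 5 = σ(14), 6 = σ(6), 7 = σ(4), 8 = σ(5), 9 = σ(7), 10 = σ(10), 11 = σ(1).
Therefore σ is surjective.
The image of σ is {1, 2, 3, 4, 5, 6, 7, 8, 9, 10, 11}, which has 11 elements.

11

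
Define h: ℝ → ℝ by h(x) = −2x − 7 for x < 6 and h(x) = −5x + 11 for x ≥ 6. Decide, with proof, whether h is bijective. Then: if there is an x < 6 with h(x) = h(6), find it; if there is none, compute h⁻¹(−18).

Both pieces are strictly decreasing (slopes −2 and −5), so each is injective on its own interval.
The left piece maps (−∞, 6) onto (−19, ∞); the right piece maps [6, ∞) onto (−∞, −19].
Since −19 = −19, the images partition ℝ: h is injective and surjective, hence bijective.
Because the two images are disjoint, no x < 6 has h(x) = h(6), so we compute h⁻¹(−18): −18 lies in (−19, ∞), so solve −2x − 7 = −18: x = (−18 + 7)/(−2) = 11/2.

11/2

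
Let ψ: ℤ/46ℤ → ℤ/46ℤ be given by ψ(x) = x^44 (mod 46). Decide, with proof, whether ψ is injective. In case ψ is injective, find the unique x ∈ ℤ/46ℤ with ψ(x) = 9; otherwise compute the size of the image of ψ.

ψ(1) = 1^44 = 1.
ψ(3): Repeated squaring mod 46: 3^1 ≡ 3, 3^2 ≡ 3² = 9, 3^4 ≡ 9² = 81 ≡ 35, 3^8 ≡ 35² = 1225 ≡ 29, 3^16 ≡ 29² = 841 ≡ 13, 3^32 ≡ 13² = 169 ≡ 31. Since 44 = 32 + 8 + 4, 3^44 ≡ 31·29·35: 31·29 = 899 ≡ 25, then 25·35 = 875 ≡ 1. So 3^44 ≡ 1 (mod 46).
So ψ(1) = ψ(3) = 1 while 1 ≠ 3, so ψ is not injective.
Since ψ is not injective, we determine |image(ψ)|. Computing x^44 mod 46 for each x (by repeated squaring, reducing mod 46 at every step), the values ψ(0), ψ(1), …, ψ(45) are: 0, 1, 24, 1, 24, 1, 24, 1, 24, 1, 24, 1, 24, 1, 24, 1, 24, 1, 24, 1, 24, 1, 24, 23, 24, 1, 24, 1, 24, 1, 24, 1, 24, 1, 24, 1, 24, 1, 24, 1, 24, 1, 24, 1, 24, 1.
The distinct values are {0, 1, 23, 24}; there are 4 of them.

4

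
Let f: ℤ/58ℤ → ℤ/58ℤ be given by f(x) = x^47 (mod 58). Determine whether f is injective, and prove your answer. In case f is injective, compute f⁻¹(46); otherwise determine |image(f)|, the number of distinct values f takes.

12

Computing x^47 mod 58 for each x (by repeated squaring, reducing mod 58 at every step), the values f(0), f(1), …, f(57) are: 0, 1, 26, 47, 38, 51, 4, 45, 2, 5, 50, 15, 46, 35, 10, 19, 52, 41, 14, 37, 24, 27, 42, 25, 36, 49, 40, 3, 28, 29, 30, 55, 18, 9, 22, 33, 16, 31, 34, 21, 44, 17, 6, 39, 48, 23, 12, 43, 8, 53, 56, 13, 54, 7, 20, 11, 32, 57.
Every element of ℤ/58ℤ appears exactly once in this list, so f is a bijection, and in particular injective.
Since f is injective, we read off the preimage of 46 from the same table: f(12) = 46, so f⁻¹(46) = 12.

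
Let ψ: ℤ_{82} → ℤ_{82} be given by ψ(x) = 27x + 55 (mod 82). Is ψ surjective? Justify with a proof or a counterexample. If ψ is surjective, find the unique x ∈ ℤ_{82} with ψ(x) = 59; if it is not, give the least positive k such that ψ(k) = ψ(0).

70

Since gcd(27, 82) = 1, 27 is invertible modulo 82. Euclid's algorithm: 82 = 3·27 + 1; back-substituting gives 1 = 79·27 − 26·82, so 27⁻¹ ≡ 79 (mod 82).
Then y ↦ 79(y − 55) is a two-sided inverse to ψ, so every y ∈ ℤ_{82} has a preimage.
Thus ψ is surjective.
Since ψ is surjective, we find ψ⁻¹(59): we need 27x ≡ 59 − 55 ≡ 4 (mod 82). Using 27⁻¹ = 79: x ≡ 79·4 = 316 = 3·82 + 70, so x = 70.
Check: ψ(70) = 27·70 + 55 = 1945 = 23·82 + 59 ≡ 59 (mod 82).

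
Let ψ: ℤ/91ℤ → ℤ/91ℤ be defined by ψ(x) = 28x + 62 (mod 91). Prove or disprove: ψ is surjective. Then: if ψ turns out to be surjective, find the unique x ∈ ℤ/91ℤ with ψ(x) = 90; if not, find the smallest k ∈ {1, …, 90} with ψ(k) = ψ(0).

13

Since gcd(28, 91) = 7, we have 28x ≡ 0 (mod 7) for all x, so ψ(x) ≡ 6 (mod 7).
But 0 ≢ 6 (mod 7), so 0 ∈ ℤ/91ℤ has no preimage. So ψ is not surjective.
Since ψ is not surjective, we find the least positive k with ψ(k) = ψ(0): this means 28k ≡ 0 (mod 91), i.e. 91 ∣ 28k. Since gcd(28, 91) = 7, dividing through by 7 this holds exactly when 13 ∣ 4k, and as gcd(4, 13) = 1, exactly when 13 ∣ k.
The smallest positive such k is 13.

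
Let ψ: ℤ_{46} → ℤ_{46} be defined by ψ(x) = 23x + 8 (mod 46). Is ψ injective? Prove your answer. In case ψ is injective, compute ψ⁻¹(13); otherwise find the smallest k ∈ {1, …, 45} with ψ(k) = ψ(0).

We have gcd(23, 46) = 23 > 1. Taking u = 0 and v = 2: ψ(0) = 8 and ψ(2) = 23·2 + 8 = 54 ≡ 8 (mod 46).
So ψ(0) = ψ(2) while 0 ≠ 2, hence ψ is not injective.
Since ψ is not injective, we find the least positive k with ψ(k) = ψ(0): this means 23k ≡ 0 (mod 46), i.e. 46 ∣ 23k. Since gcd(23, 46) = 23, dividing through by 23 this holds exactly when 2 ∣ k.
The smallest positive such k is 2.

2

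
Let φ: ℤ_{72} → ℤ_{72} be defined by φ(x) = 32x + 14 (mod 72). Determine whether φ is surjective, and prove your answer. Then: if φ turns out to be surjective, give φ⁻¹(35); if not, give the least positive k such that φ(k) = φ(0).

By definition, surjectivity means every element of the codomain has a preimage under φ.
Since gcd(32, 72) = 8, we have 32x ≡ 0 (mod 8) for all x, so φ(x) ≡ 6 (mod 8).
But 0 ≢ 6 (mod 8), so 0 ∈ ℤ_{72} has no preimage. Hence φ is not surjective.
Since φ is not surjective, we find the least positive k with φ(k) = φ(0): this means 32k ≡ 0 (mod 72), i.e. 72 ∣ 32k. Since gcd(32, 72) = 8, dividing through by 8 this holds exactly when 9 ∣ 4k, and as gcd(4, 9) = 1, exactly when 9 ∣ k.
The smallest positive such k is 9.

9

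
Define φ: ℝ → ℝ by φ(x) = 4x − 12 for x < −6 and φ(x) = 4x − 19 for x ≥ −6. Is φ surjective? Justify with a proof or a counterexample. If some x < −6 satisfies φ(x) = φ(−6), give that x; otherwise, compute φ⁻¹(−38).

-31/4

Both pieces are strictly increasing (slopes 4 and 4), so each is injective on its own interval.
The left piece maps (−∞, −6) onto (−∞, −36); the right piece maps [−6, ∞) onto [−43, ∞).
The union (−∞, −36) ∪ [−43, ∞) covers ℝ, so φ is surjective.
For the follow-up: the images overlap, so an x < −6 with φ(x) = φ(−6) exists. φ(−6) = −43; solving 4x − 12 = −43 for x < −6 gives x = (−43 + 12)/4 = −31/4.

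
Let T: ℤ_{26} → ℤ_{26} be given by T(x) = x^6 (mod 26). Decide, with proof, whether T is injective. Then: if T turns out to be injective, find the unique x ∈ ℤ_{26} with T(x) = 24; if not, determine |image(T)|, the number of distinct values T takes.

6

T(1) = 1^6 = 1.
T(3): Repeated squaring mod 26: 3^1 ≡ 3, 3^2 ≡ 3² = 9, 3^4 ≡ 9² = 81 ≡ 3. Since 6 = 4 + 2, 3^6 ≡ 3·9: 3·9 = 27 ≡ 1. So 3^6 ≡ 1 (mod 26).
So T(1) = T(3) = 1 while 1 ≠ 3, thus T is not injective.
Since T is not injective, we determine |image(T)|. Computing x^6 mod 26 for each x (by repeated squaring, reducing mod 26 at every step), the values T(0), T(1), …, T(25) are: 0, 1, 12, 1, 14, 25, 12, 25, 12, 1, 14, 25, 14, 13, 14, 25, 14, 1, 12, 25, 12, 25, 14, 1, 12, 1.
The distinct values are {0, 1, 12, 13, 14, 25}; there are 6 of them.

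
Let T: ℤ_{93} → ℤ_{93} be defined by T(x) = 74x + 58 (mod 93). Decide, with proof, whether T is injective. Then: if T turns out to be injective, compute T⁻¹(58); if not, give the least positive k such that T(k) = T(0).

0

Recall: injectivity means: for all u, v in the domain, T(u) = T(v) implies u = v.
If T(u) = T(v), then 74u ≡ 74v (mod 93). Because gcd(74, 93) = 1, we may cancel 74 to get u ≡ v (mod 93).
Hence T is injective.
We now compute 74⁻¹ mod 93 explicitly. Euclid's algorithm: 93 = 1·74 + 19, 74 = 3·19 + 17, 19 = 1·17 + 2, 17 = 8·2 + 1; back-substituting gives 1 = 44·74 − 35·93, so 74⁻¹ ≡ 44 (mod 93).
Since T is injective, we find T⁻¹(58): we need 74x ≡ 58 − 58 ≡ 0 (mod 93). Using 74⁻¹ = 44: x ≡ 44·0 = 0, so x = 0.
Check: T(0) = 74·0 + 58 = 58 ≡ 58 (mod 93).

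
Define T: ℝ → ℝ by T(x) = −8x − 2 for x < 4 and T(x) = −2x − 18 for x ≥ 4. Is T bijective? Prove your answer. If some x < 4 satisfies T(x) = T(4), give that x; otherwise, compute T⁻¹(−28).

Both pieces are strictly decreasing (slopes −8 and −2), so each is injective on its own interval.
The left piece maps (−∞, 4) onto (−34, ∞); the right piece maps [4, ∞) onto (−∞, −26].
These images overlap. In particular T(4) = −26 (right piece), and solving −8x − 2 = −26 on the left piece gives x = 3 < 4.
So T(3) = T(4) with 3 ≠ 4, and T is not injective, hence not bijective. This x = 3 is the requested value below 4.

3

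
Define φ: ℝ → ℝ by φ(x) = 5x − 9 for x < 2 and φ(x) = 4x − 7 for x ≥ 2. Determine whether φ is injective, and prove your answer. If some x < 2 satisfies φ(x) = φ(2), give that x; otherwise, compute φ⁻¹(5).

3

Both pieces are strictly increasing (slopes 5 and 4), so each is injective on its own interval.
The left piece maps (−∞, 2) onto (−∞, 1); the right piece maps [2, ∞) onto [1, ∞).
These images are disjoint, so no value is attained by both pieces. Hence φ is injective.
Because the two images are disjoint, no x < 2 has φ(x) = φ(2), so we compute φ⁻¹(5): 5 lies in [1, ∞), so solve 4x − 7 = 5: x = (5 + 7)/4 = 3.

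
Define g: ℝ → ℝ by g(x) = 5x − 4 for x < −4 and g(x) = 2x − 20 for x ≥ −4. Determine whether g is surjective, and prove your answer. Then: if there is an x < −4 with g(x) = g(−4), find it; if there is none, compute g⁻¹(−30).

-24/5

Both pieces are strictly increasing (slopes 5 and 2), so each is injective on its own interval.
The left piece maps (−∞, −4) onto (−∞, −24); the right piece maps [−4, ∞) onto [−28, ∞).
The union (−∞, −24) ∪ [−28, ∞) covers ℝ, so g is surjective.
For the follow-up: the images overlap, so an x < −4 with g(x) = g(−4) exists. g(−4) = −28; solving 5x − 4 = −28 for x < −4 gives x = (−28 + 4)/5 = −24/5.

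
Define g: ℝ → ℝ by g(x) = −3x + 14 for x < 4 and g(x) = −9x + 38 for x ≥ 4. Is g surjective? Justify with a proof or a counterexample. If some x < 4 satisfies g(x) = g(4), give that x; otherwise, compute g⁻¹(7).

7/3

Both pieces are strictly decreasing (slopes −3 and −9), so each is injective on its own interval.
The left piece maps (−∞, 4) onto (2, ∞); the right piece maps [4, ∞) onto (−∞, 2].
These images together cover ℝ, so g is surjective.
Because the two images are disjoint, no x < 4 has g(x) = g(4), so we compute g⁻¹(7): 7 lies in (2, ∞), so solve −3x + 14 = 7: x = (7 − 14)/(−3) = 7/3.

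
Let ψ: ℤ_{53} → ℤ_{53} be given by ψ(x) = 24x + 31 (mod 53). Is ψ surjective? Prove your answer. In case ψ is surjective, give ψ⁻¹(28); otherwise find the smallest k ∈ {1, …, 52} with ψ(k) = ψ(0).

33

Since gcd(24, 53) = 1, 24 is invertible modulo 53. Euclid's algorithm: 53 = 2·24 + 5, 24 = 4·5 + 4, 5 = 1·4 + 1; back-substituting gives 1 = 42·24 − 19·53, so 24⁻¹ ≡ 42 (mod 53).
For any y ∈ ℤ_{53}, x = 42(y − 31) mod 53 satisfies ψ(x) = 24·42(y − 31) + 31 ≡ y (since 24·42 ≡ 1 mod 53). So every y has a preimage.
Therefore ψ is surjective.
Since ψ is surjective, we find ψ⁻¹(28): we need 24x ≡ 28 − 31 ≡ 50 (mod 53). Using 24⁻¹ = 42: x ≡ 42·50 = 2100 = 39·53 + 33, so x = 33.
Check: ψ(33) = 24·33 + 31 = 823 = 15·53 + 28 ≡ 28 (mod 53).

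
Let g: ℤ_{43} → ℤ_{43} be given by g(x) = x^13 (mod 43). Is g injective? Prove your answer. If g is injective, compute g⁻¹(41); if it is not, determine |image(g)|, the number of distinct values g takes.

Since 43 is prime, the nonzero elements of ℤ_{43} form a cyclic group of order 42.
As gcd(13, 42) = 1, raising to the 13th power is a bijection on this group: if a^13 ≡ b^13 then (ab^{−1})^13 = 1, and the only element of order dividing gcd(13, 42) = 1 is 1, so a = b.
With g(0) = 0 this makes g injective on all of ℤ_{43}, hence bijective (finite equal-size domain and codomain). In particular g is injective.
Since g is injective, we find the preimage of 41. The inverse of x ↦ x^13 on (ℤ_{43})^× is x ↦ x^13, because 13·13 = 169 = 4·42 + 1 ≡ 1 (mod 42) and x^{42} = 1 for x ≠ 0 (Fermat). So g⁻¹(41) = 41^13 mod 43.
Repeated squaring mod 43: 41^1 ≡ 41, 41^2 ≡ 41² = 1681 ≡ 4, 41^4 ≡ 4² = 16, 41^8 ≡ 16² = 256 ≡ 41. Since 13 = 8 + 4 + 1, 41^13 ≡ 41·16·41: 41·16 = 656 ≡ 11, then 11·41 = 451 ≡ 21. So 41^13 ≡ 21 (mod 43).
Hence g⁻¹(41) = 21.

21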